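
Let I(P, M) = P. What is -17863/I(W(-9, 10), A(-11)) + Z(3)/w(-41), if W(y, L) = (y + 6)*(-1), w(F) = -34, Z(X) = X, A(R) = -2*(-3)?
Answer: -607351/102 ≈ -5954.4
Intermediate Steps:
A(R) = 6
W(y, L) = -6 - y (W(y, L) = (6 + y)*(-1) = -6 - y)
-17863/I(W(-9, 10), A(-11)) + Z(3)/w(-41) = -17863/(-6 - 1*(-9)) + 3/(-34) = -17863/(-6 + 9) + 3*(-1/34) = -17863/3 - 3/34 = -607351/102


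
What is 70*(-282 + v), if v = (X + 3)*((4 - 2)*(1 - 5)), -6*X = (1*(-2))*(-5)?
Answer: -61460/3 ≈ -20487.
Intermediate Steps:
X = -5/3 (X = -1*(-2)*(-5)/6 = -(-1)*(-5)/3 = -⅙*10 = -5/3 ≈ -1.6667)
v = -32/3 (v = (-5/3 + 3)*((4 - 2)*(1 - 5)) = 4*(2*(-4))/3 = (4/3)*(-8) = -32/3 ≈ -10.667)
70*(-282 + v) = 70*(-282 - 32/3) = 70*(-878/3) = -61460/3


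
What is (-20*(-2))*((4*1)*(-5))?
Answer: -800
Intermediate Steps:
(-20*(-2))*((4*1)*(-5)) = 40*(4*(-5)) = 40*(-20) = -800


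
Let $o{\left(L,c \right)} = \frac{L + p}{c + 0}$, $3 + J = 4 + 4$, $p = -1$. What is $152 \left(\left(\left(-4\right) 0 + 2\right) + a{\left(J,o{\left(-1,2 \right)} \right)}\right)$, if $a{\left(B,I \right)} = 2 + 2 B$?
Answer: $2128$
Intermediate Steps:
$J = 5$ ($J = -3 + \left(4 + 4\right) = -3 + 8 = 5$)
$o{\left(L,c \right)} = \frac{-1 + L}{c}$ ($o{\left(L,c \right)} = \frac{L - 1}{c + 0} = \frac{-1 + L}{c}$)
$152 \left(\left(\left(-4\right) 0 + 2\right) + a{\left(J,o{\left(-1,2 \right)} \right)}\right) = 152 \left(\left(\left(-4\right) 0 + 2\right) + \left(2 + 2 \cdot 5\right)\right) = 152 \left(\left(0 + 2\right) + \left(2 + 10\right)\right) = 152 \left(2 + 12\right) = 152 \cdot 14 = 2128$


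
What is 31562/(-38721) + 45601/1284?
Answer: 191687857/5524196 ≈ 34.700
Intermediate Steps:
31562/(-38721) + 45601/1284 = 31562*(-1/38721) + 45601*(1/1284) = -31562/38721 + 45601/1284 = 191687857/5524196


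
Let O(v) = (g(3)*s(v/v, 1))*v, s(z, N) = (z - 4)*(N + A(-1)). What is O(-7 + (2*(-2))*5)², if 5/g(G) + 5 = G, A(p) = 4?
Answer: 4100625/4 ≈ 1.0252e+6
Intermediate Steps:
g(G) = 5/(-5 + G)
s(z, N) = (-4 + z)*(4 + N) (s(z, N) = (z - 4)*(N + 4) = (-4 + z)*(4 + N))
O(v) = 75*v/2 (O(v) = ((5/(-5 + 3))*(-16 - 4*1 + 4*(v/v) + 1*(v/v)))*v = ((5/(-2))*(-16 - 4 + 4*1 + 1*1))*v = ((5*(-½))*(-16 - 4 + 4 + 1))*v = (-5/2*(-15))*v = 75*v/2)
O(-7 + (2*(-2))*5)² = (75*(-7 + (2*(-2))*5)/2)² = (75*(-7 - 4*5)/2)² = (75*(-7 - 20)/2)² = ((75/2)*(-27))² = (-2025/2)² = 4100625/4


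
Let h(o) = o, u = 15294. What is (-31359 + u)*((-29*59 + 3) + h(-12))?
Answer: 27631800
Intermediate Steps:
(-31359 + u)*((-29*59 + 3) + h(-12)) = (-31359 + 15294)*((-29*59 + 3) - 12) = -16065*((-1711 + 3) - 12) = -16065*(-1708 - 12) = -16065*(-1720) = 27631800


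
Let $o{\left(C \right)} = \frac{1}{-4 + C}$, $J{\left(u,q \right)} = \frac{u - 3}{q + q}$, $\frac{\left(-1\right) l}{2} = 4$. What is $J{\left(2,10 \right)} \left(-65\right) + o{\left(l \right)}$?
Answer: $\frac{19}{6} \approx 3.1667$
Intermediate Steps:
$l = -8$ ($l = \left(-2\right) 4 = -8$)
$J{\left(u,q \right)} = \frac{-3 + u}{2 q}$
$J{\left(2,10 \right)} \left(-65\right) + o{\left(l \right)} = \frac{-3 + 2}{2 \cdot 10} \left(-65\right) + \frac{1}{-4 - 8} = \frac{1}{2} \cdot \frac{1}{10} \left(-1\right) \left(-65\right) + \frac{1}{-12} = \left(- \frac{1}{20}\right) \left(-65\right) - \frac{1}{12} = \frac{13}{4} - \frac{1}{12} = \frac{19}{6}$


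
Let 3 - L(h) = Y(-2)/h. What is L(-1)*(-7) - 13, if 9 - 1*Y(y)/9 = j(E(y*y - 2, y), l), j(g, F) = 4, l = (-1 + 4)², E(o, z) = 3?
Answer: -349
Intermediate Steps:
l = 9 (l = 3² = 9)
Y(y) = 45 (Y(y) = 81 - 9*4 = 81 - 36 = 45)
L(h) = 3 - 45/h
L(-1)*(-7) - 13 = (3 - 45/(-1))*(-7) - 13 = (3 - 45*(-1))*(-7) - 13 = (3 + 45)*(-7) - 13 = 48*(-7) - 13 = -336 - 13 = -349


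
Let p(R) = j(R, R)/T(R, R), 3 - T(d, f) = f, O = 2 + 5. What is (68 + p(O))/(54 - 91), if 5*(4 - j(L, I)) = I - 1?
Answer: -673/370 ≈ -1.8189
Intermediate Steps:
O = 7
T(d, f) = 3 - f
j(L, I) = 21/5 - I/5 (j(L, I) = 4 - (I - 1)/5 = 4 - (-1 + I)/5 = 4 + (⅕ - I/5) = 21/5 - I/5)
p(R) = (21/5 - R/5)/(3 - R)
(68 + p(O))/(54 - 91) = (68 + (-21 + 7)/(5*(-3 + 7)))/(54 - 91) = (68 + (⅕)*(-14)/4)/(-37) = (68 + (⅕)*(¼)*(-14))*(-1/37) = (68 - 7/10)*(-1/37) = (673/10)*(-1/37) = -673/370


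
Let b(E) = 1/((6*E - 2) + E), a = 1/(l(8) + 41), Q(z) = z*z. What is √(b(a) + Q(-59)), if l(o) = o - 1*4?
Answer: √23976874/83 ≈ 58.995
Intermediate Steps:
Q(z) = z²
l(o) = -4 + o (l(o) = o - 4 = -4 + o)
a = 1/45 (a = 1/((-4 + 8) + 41) = 1/(4 + 41) = 1/45 ≈ 0.022222)
b(E) = 1/(-2 + 7*E) (b(E) = 1/((-2 + 6*E) + E) = 1/(-2 + 7*E))
√(b(a) + Q(-59)) = √(1/(-2 + 7*(1/45)) + (-59)²) = √(1/(-2 + 7/45) + 3481) = √(1/(-83/45) + 3481) = √(-45/83 + 3481) = √(288878/83) = √23976874/83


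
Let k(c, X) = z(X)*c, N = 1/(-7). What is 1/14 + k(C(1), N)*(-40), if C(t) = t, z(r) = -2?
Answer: 1121/14 ≈ 80.071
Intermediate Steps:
N = -1/7 ≈ -0.14286
k(c, X) = -2*c
1/14 + k(C(1), N)*(-40) = 1/14 - 2*1*(-40) = 1/14 - 2*(-40) = 1/14 + 80 = 1121/14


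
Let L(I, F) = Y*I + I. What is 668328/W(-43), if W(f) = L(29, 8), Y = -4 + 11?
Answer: 83541/29 ≈ 2880.7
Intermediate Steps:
Y = 7
L(I, F) = 8*I (L(I, F) = 7*I + I = 8*I)
W(f) = 232 (W(f) = 8*29 = 232)
668328/W(-43) = 668328/232 = 668328*(1/232) = 83541/29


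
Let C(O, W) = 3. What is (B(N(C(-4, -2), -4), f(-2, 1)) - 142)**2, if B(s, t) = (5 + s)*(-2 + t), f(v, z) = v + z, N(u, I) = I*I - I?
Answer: 47089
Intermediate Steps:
N(u, I) = I**2 - I
B(s, t) = (-2 + t)*(5 + s)
(B(N(C(-4, -2), -4), f(-2, 1)) - 142)**2 = ((-10 - (-8)*(-1 - 4) + 5*(-2 + 1) + (-4*(-1 - 4))*(-2 + 1)) - 142)**2 = ((-10 - (-8)*(-5) + 5*(-1) - 4*(-5)*(-1)) - 142)**2 = ((-10 - 2*20 - 5 + 20*(-1)) - 142)**2 = ((-10 - 40 - 5 - 20) - 142)**2 = (-75 - 142)**2 = (-217)**2 = 47089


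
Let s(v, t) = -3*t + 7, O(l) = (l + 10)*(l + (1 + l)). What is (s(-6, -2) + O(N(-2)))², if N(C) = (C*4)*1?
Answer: 289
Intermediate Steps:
N(C) = 4*C (N(C) = (4*C)*1 = 4*C)
O(l) = (1 + 2*l)*(10 + l) (O(l) = (10 + l)*(1 + 2*l) = (1 + 2*l)*(10 + l))
s(v, t) = 7 - 3*t
(s(-6, -2) + O(N(-2)))² = ((7 - 3*(-2)) + (10 + 2*(4*(-2))² + 21*(4*(-2))))² = ((7 + 6) + (10 + 2*(-8)² + 21*(-8)))² = (13 + (10 + 2*64 - 168))² = (13 + (10 + 128 - 168))² = (13 - 30)² = (-17)² = 289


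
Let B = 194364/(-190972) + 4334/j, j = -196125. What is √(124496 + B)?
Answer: √436613424820031373588105/1872719175 ≈ 352.84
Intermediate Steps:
B = -9736828037/9363595875 (B = 194364/(-190972) + 4334/(-196125) = 194364*(-1/190972) + 4334*(-1/196125) = -48591/47743 - 4334/196125 = -9736828037/9363595875 ≈ -1.0399)
√(124496 + B) = √(124496 - 9736828037/9363595875) = √(1165720495225963/9363595875) = √436613424820031373588105/1872719175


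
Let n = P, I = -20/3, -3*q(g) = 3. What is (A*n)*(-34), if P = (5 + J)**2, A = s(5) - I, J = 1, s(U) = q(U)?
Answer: -6936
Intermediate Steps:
q(g) = -1 (q(g) = -1/3*3 = -1)
s(U) = -1
I = -20/3 (I = -20*1/3 = -20/3 ≈ -6.6667)
A = 17/3 (A = -1 - 1*(-20/3) = -1 + 20/3 = 17/3 ≈ 5.6667)
P = 36 (P = (5 + 1)**2 = 6**2 = 36)
n = 36
(A*n)*(-34) = ((17/3)*36)*(-34) = 204*(-34) = -6936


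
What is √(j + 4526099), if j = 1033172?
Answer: √5559271 ≈ 2357.8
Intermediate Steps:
√(j + 4526099) = √(1033172 + 4526099) = √5559271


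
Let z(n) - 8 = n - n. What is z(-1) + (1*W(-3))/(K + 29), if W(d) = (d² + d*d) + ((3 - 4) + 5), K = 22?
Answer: 430/51 ≈ 8.4314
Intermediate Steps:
z(n) = 8 (z(n) = 8 + (n - n) = 8 + 0 = 8)
W(d) = 4 + 2*d² (W(d) = (d² + d²) + (-1 + 5) = 2*d² + 4 = 4 + 2*d²)
z(-1) + (1*W(-3))/(K + 29) = 8 + (1*(4 + 2*(-3)²))/(22 + 29) = 8 + (1*(4 + 2*9))/51 = 8 + (1*(4 + 18))/51 = 8 + (1*22)/51 = 8 + (1/51)*22 = 8 + 22/51 = 430/51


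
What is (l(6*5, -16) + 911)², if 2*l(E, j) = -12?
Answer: 819025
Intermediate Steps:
l(E, j) = -6 (l(E, j) = (½)*(-12) = -6)
(l(6*5, -16) + 911)² = (-6 + 911)² = 905² = 819025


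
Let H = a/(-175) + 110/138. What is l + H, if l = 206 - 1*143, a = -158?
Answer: 781252/12075 ≈ 64.700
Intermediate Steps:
H = 20527/12075 (H = -158/(-175) + 110/138 = -158*(-1/175) + 110*(1/138) = 158/175 + 55/69 = 20527/12075 ≈ 1.7000)
l = 63 (l = 206 - 143 = 63)
l + H = 63 + 20527/12075 = 781252/12075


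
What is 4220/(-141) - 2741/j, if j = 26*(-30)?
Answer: -322791/12220 ≈ -26.415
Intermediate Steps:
j = -780
4220/(-141) - 2741/j = 4220/(-141) - 2741/(-780) = 4220*(-1/141) - 2741*(-1/780) = -4220/141 + 2741/780 = -322791/12220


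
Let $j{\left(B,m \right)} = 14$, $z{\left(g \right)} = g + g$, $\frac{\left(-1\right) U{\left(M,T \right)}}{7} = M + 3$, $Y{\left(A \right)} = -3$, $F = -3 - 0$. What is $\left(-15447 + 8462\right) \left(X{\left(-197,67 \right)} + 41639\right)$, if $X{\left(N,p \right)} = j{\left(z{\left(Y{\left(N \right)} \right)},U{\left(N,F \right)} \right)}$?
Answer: $-290946205$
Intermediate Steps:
$F = -3$ ($F = -3 + 0 = -3$)
$U{\left(M,T \right)} = -21 - 7 M$ ($U{\left(M,T \right)} = - 7 \left(M + 3\right) = - 7 \left(3 + M\right) = -21 - 7 M$)
$z{\left(g \right)} = 2 g$
$X{\left(N,p \right)} = 14$
$\left(-15447 + 8462\right) \left(X{\left(-197,67 \right)} + 41639\right) = \left(-15447 + 8462\right) \left(14 + 41639\right) = \left(-6985\right) 41653 = -290946205$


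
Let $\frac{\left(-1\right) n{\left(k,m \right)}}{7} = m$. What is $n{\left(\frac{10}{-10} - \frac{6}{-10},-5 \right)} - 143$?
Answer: $-108$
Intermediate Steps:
$n{\left(k,m \right)} = - 7 m$
$n{\left(\frac{10}{-10} - \frac{6}{-10},-5 \right)} - 143 = \left(-7\right) \left(-5\right) - 143 = 35 - 143 = -108$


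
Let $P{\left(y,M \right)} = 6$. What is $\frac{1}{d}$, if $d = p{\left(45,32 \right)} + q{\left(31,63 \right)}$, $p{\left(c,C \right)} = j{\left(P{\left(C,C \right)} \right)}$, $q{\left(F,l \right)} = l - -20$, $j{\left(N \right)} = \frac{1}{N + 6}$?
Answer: $\frac{12}{997} \approx 0.012036$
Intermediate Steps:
$j{\left(N \right)} = \frac{1}{6 + N}$
$q{\left(F,l \right)} = 20 + l$ ($q{\left(F,l \right)} = l + 20 = 20 + l$)
$p{\left(c,C \right)} = \frac{1}{12}$ ($p{\left(c,C \right)} = \frac{1}{6 + 6} = \frac{1}{12}$)
$d = \frac{997}{12}$ ($d = \frac{1}{12} + \left(20 + 63\right) = \frac{1}{12} + 83 = \frac{997}{12} \approx 83.083$)
$\frac{1}{d} = \frac{1}{\frac{997}{12}} = \frac{12}{997}$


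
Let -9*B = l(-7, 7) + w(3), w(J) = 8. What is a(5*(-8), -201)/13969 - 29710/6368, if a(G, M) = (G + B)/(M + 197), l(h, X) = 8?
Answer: -1867286159/400295664 ≈ -4.6648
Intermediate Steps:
B = -16/9 (B = -(8 + 8)/9 = -⅑*16 = -16/9 ≈ -1.7778)
a(G, M) = (-16/9 + G)/(197 + M) (a(G, M) = (G - 16/9)/(M + 197) = (-16/9 + G)/(197 + M))
a(5*(-8), -201)/13969 - 29710/6368 = ((-16/9 + 5*(-8))/(197 - 201))/13969 - 29710/6368 = ((-16/9 - 40)/(-4))*(1/13969) - 29710*1/6368 = -¼*(-376/9)*(1/13969) - 14855/3184 = (94/9)*(1/13969) - 14855/3184 = 94/125721 - 14855/3184 = -1867286159/400295664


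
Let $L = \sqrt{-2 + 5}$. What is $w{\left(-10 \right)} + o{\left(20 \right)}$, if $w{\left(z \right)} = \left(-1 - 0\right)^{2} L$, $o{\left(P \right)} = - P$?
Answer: $-20 + \sqrt{3} \approx -18.268$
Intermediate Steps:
$L = \sqrt{3} \approx 1.732$
$w{\left(z \right)} = \sqrt{3}$ ($w{\left(z \right)} = \left(-1 - 0\right)^{2} \sqrt{3} = \left(-1 + 0\right)^{2} \sqrt{3} = \left(-1\right)^{2} \sqrt{3} = 1 \sqrt{3} = \sqrt{3}$)
$w{\left(-10 \right)} + o{\left(20 \right)} = \sqrt{3} - 20 = -20 + \sqrt{3}$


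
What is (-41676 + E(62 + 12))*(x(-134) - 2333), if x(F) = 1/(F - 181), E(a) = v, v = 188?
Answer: 30489365248/315 ≈ 9.6792e+7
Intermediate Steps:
E(a) = 188
x(F) = 1/(-181 + F)
(-41676 + E(62 + 12))*(x(-134) - 2333) = (-41676 + 188)*(1/(-181 - 134) - 2333) = -41488*(1/(-315) - 2333) = -41488*(-1/315 - 2333) = -41488*(-734896/315) = 30489365248/315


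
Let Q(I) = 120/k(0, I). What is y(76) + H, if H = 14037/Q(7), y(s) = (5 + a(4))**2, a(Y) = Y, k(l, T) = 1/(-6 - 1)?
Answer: 18001/280 ≈ 64.289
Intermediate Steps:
k(l, T) = -1/7 (k(l, T) = 1/(-7) = -1/7)
Q(I) = -840 (Q(I) = 120/(-1/7) = 120*(-7) = -840)
y(s) = 81 (y(s) = (5 + 4)**2 = 9**2 = 81)
H = -4679/280 (H = 14037/(-840) = 14037*(-1/840) = -4679/280 ≈ -16.711)
y(76) + H = 81 - 4679/280 = 18001/280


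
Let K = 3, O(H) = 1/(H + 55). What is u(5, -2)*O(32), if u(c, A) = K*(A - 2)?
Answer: -4/29 ≈ -0.13793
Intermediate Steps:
O(H) = 1/(55 + H)
u(c, A) = -6 + 3*A (u(c, A) = 3*(A - 2) = 3*(-2 + A) = -6 + 3*A)
u(5, -2)*O(32) = (-6 + 3*(-2))/(55 + 32) = (-6 - 6)/87 = -12*1/87 = -4/29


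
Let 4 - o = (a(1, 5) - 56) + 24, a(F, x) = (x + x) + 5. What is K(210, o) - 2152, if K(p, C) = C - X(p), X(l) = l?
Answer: -2341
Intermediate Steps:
a(F, x) = 5 + 2*x (a(F, x) = 2*x + 5 = 5 + 2*x)
o = 21 (o = 4 - (((5 + 2*5) - 56) + 24) = 4 - (((5 + 10) - 56) + 24) = 4 - ((15 - 56) + 24) = 4 - (-41 + 24) = 4 - 1*(-17) = 4 + 17 = 21)
K(p, C) = C - p
K(210, o) - 2152 = (21 - 1*210) - 2152 = (21 - 210) - 2152 = -189 - 2152 = -2341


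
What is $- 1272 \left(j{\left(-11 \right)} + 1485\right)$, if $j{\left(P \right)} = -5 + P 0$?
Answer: $-1882560$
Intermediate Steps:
$j{\left(P \right)} = -5$ ($j{\left(P \right)} = -5 + 0 = -5$)
$- 1272 \left(j{\left(-11 \right)} + 1485\right) = - 1272 \left(-5 + 1485\right) = \left(-1272\right) 1480 = -1882560$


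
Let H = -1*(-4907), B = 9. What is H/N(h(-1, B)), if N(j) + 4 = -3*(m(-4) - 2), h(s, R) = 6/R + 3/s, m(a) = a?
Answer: 701/2 ≈ 350.50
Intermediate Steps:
h(s, R) = 3/s + 6/R
N(j) = 14 (N(j) = -4 - 3*(-4 - 2) = -4 - 3*(-6) = -4 + 18 = 14)
H = 4907
H/N(h(-1, B)) = 4907/14 = 4907*(1/14) = 701/2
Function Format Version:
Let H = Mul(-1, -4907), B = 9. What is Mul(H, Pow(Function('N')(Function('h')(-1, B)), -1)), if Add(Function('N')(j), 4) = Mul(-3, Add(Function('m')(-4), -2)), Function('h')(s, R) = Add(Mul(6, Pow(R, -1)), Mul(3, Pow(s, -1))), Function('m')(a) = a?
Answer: Rational(701, 2) ≈ 350.50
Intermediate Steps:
Function('h')(s, R) = Add(Mul(3, Pow(s, -1)), Mul(6, Pow(R, -1)))
Function('N')(j) = 14 (Function('N')(j) = Add(-4, Mul(-3, Add(-4, -2))) = Add(-4, Mul(-3, -6)) = Add(-4, 18) = 14)
H = 4907
Mul(H, Pow(Function('N')(Function('h')(-1, B)), -1)) = Mul(4907, Pow(14, -1)) = Mul(4907, Rational(1, 14)) = Rational(701, 2)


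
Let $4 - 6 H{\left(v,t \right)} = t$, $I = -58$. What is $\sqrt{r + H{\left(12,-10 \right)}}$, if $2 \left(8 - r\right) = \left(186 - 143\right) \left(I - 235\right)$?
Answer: $\frac{17 \sqrt{786}}{6} \approx 79.434$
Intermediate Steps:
$H{\left(v,t \right)} = \frac{2}{3} - \frac{t}{6}$
$r = \frac{12615}{2}$ ($r = 8 - \frac{\left(186 - 143\right) \left(-58 - 235\right)}{2} = 8 - \frac{43 \left(-293\right)}{2} = 8 - - \frac{12599}{2} = 8 + \frac{12599}{2} = \frac{12615}{2} \approx 6307.5$)
$\sqrt{r + H{\left(12,-10 \right)}} = \sqrt{\frac{12615}{2} + \left(\frac{2}{3} - - \frac{5}{3}\right)} = \sqrt{\frac{12615}{2} + \left(\frac{2}{3} + \frac{5}{3}\right)} = \sqrt{\frac{12615}{2} + \frac{7}{3}} = \sqrt{\frac{37859}{6}} = \frac{17 \sqrt{786}}{6}$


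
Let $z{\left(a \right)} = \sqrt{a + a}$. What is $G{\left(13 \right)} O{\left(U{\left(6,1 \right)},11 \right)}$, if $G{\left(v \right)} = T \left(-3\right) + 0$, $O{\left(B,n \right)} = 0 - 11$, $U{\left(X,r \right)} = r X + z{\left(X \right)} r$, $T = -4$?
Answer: $-132$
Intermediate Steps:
$z{\left(a \right)} = \sqrt{2} \sqrt{a}$ ($z{\left(a \right)} = \sqrt{2 a} = \sqrt{2} \sqrt{a}$)
$U{\left(X,r \right)} = X r + r \sqrt{2} \sqrt{X}$ ($U{\left(X,r \right)} = r X + \sqrt{2} \sqrt{X} r = X r + r \sqrt{2} \sqrt{X}$)
$O{\left(B,n \right)} = -11$ ($O{\left(B,n \right)} = 0 - 11 = -11$)
$G{\left(v \right)} = 12$ ($G{\left(v \right)} = \left(-4\right) \left(-3\right) + 0 = 12 + 0 = 12$)
$G{\left(13 \right)} O{\left(U{\left(6,1 \right)},11 \right)} = 12 \left(-11\right) = -132$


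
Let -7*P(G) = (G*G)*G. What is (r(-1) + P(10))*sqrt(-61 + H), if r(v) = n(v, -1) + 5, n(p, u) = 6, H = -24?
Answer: -923*I*sqrt(85)/7 ≈ -1215.7*I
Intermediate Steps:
P(G) = -G**3/7 (P(G) = -G*G*G/7 = -G**2*G/7 = -G**3/7)
r(v) = 11 (r(v) = 6 + 5 = 11)
(r(-1) + P(10))*sqrt(-61 + H) = (11 - 1/7*10**3)*sqrt(-61 - 24) = (11 - 1/7*1000)*sqrt(-85) = (11 - 1000/7)*(I*sqrt(85)) = -923*I*sqrt(85)/7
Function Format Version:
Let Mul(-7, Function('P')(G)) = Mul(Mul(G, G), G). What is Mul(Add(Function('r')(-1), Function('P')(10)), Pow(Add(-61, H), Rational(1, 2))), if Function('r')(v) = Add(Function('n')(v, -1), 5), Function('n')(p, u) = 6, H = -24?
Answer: Mul(Rational(-923, 7), I, Pow(85, Rational(1, 2))) ≈ Mul(-1215.7, I)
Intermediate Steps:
Function('P')(G) = Mul(Rational(-1, 7), Pow(G, 3)) (Function('P')(G) = Mul(Rational(-1, 7), Mul(Mul(G, G), G)) = Mul(Rational(-1, 7), Mul(Pow(G, 2), G)) = Mul(Rational(-1, 7), Pow(G, 3)))
Function('r')(v) = 11 (Function('r')(v) = Add(6, 5) = 11)
Mul(Add(Function('r')(-1), Function('P')(10)), Pow(Add(-61, H), Rational(1, 2))) = Mul(Add(11, Mul(Rational(-1, 7), Pow(10, 3))), Pow(Add(-61, -24), Rational(1, 2))) = Mul(Add(11, Mul(Rational(-1, 7), 1000)), Pow(-85, Rational(1, 2))) = Mul(Add(11, Rational(-1000, 7)), Mul(I, Pow(85, Rational(1, 2)))) = Mul(Rational(-923, 7), Mul(I, Pow(85, Rational(1, 2)))) = Mul(Rational(-923, 7), I, Pow(85, Rational(1, 2)))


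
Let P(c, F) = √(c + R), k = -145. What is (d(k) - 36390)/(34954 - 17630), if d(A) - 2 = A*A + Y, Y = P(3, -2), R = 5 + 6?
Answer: -15363/17324 + √14/17324 ≈ -0.88659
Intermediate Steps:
R = 11
P(c, F) = √(11 + c) (P(c, F) = √(c + 11) = √(11 + c))
Y = √14 (Y = √(11 + 3) = √14 ≈ 3.7417)
d(A) = 2 + √14 + A² (d(A) = 2 + (A*A + √14) = 2 + (A² + √14) = 2 + (√14 + A²) = 2 + √14 + A²)
(d(k) - 36390)/(34954 - 17630) = ((2 + √14 + (-145)²) - 36390)/(34954 - 17630) = ((2 + √14 + 21025) - 36390)/17324 = ((21027 + √14) - 36390)*(1/17324) = (-15363 + √14)*(1/17324) = -15363/17324 + √14/17324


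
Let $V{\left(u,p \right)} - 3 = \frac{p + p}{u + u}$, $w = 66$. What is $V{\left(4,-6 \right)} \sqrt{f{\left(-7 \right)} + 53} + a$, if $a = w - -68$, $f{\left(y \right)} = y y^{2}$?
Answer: $134 + \frac{3 i \sqrt{290}}{2} \approx 134.0 + 25.544 i$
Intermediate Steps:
$f{\left(y \right)} = y^{3}$
$V{\left(u,p \right)} = 3 + \frac{p}{u}$ ($V{\left(u,p \right)} = 3 + \frac{p + p}{u + u} = 3 + \frac{2 p}{2 u} = 3 + 2 p \frac{1}{2 u} = 3 + \frac{p}{u}$)
$a = 134$ ($a = 66 - -68 = 66 + 68 = 134$)
$V{\left(4,-6 \right)} \sqrt{f{\left(-7 \right)} + 53} + a = \left(3 - \frac{6}{4}\right) \sqrt{\left(-7\right)^{3} + 53} + 134 = \left(3 - \frac{3}{2}\right) \sqrt{-343 + 53} + 134 = \left(3 - \frac{3}{2}\right) \sqrt{-290} + 134 = \frac{3 i \sqrt{290}}{2} + 134 = 134 + \frac{3 i \sqrt{290}}{2}$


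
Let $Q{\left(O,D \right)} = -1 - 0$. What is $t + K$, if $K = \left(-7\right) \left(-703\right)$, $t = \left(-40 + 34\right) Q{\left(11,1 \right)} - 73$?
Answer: $4854$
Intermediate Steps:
$Q{\left(O,D \right)} = -1$ ($Q{\left(O,D \right)} = -1 + 0 = -1$)
$t = -67$ ($t = \left(-40 + 34\right) \left(-1\right) - 73 = \left(-6\right) \left(-1\right) - 73 = 6 - 73 = -67$)
$K = 4921$
$t + K = -67 + 4921 = 4854$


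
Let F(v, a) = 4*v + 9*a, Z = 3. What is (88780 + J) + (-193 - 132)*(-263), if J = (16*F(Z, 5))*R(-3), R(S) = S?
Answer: 171519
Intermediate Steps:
J = -2736 (J = (16*(4*3 + 9*5))*(-3) = (16*(12 + 45))*(-3) = (16*57)*(-3) = 912*(-3) = -2736)
(88780 + J) + (-193 - 132)*(-263) = (88780 - 2736) + (-193 - 132)*(-263) = 86044 - 325*(-263) = 86044 + 85475 = 171519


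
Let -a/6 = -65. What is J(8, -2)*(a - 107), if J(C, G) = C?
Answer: 2264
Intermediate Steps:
a = 390 (a = -6*(-65) = 390)
J(8, -2)*(a - 107) = 8*(390 - 107) = 8*283 = 2264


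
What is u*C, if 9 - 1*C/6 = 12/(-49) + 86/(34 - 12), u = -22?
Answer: -34512/49 ≈ -704.33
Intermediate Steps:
C = 17256/539 (C = 54 - 6*(12/(-49) + 86/(34 - 12)) = 54 - 6*(12*(-1/49) + 86/22) = 54 - 6*(-12/49 + 86*(1/22)) = 54 - 6*(-12/49 + 43/11) = 54 - 6*1975/539 = 54 - 11850/539 = 17256/539 ≈ 32.015)
u*C = -22*17256/539 = -34512/49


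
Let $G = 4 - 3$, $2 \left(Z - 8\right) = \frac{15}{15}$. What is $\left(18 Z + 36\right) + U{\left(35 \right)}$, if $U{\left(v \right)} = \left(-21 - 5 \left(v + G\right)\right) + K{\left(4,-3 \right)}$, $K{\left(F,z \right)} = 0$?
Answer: $-12$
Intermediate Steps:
$Z = \frac{17}{2}$ ($Z = 8 + \frac{15 \cdot \frac{1}{15}}{2} = 8 + \frac{1}{2} \cdot 1 = 8 + \frac{1}{2} = \frac{17}{2} \approx 8.5$)
$G = 1$
$U{\left(v \right)} = -26 - 5 v$ ($U{\left(v \right)} = \left(-21 - 5 \left(v + 1\right)\right) + 0 = \left(-21 - 5 \left(1 + v\right)\right) + 0 = \left(-21 - \left(5 + 5 v\right)\right) + 0 = \left(-26 - 5 v\right) + 0 = -26 - 5 v$)
$\left(18 Z + 36\right) + U{\left(35 \right)} = \left(18 \cdot \frac{17}{2} + 36\right) - 201 = \left(153 + 36\right) - 201 = 189 - 201 = -12$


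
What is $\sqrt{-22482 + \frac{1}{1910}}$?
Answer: $\frac{29 i \sqrt{97522690}}{1910} \approx 149.94 i$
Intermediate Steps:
$\sqrt{-22482 + \frac{1}{1910}} = \sqrt{- \frac{42940619}{1910}} = \frac{29 i \sqrt{97522690}}{1910}$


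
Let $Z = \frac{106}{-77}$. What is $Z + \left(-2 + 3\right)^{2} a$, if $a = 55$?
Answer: $\frac{4129}{77} \approx 53.623$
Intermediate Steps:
$Z = - \frac{106}{77}$ ($Z = 106 \left(- \frac{1}{77}\right) = - \frac{106}{77} \approx -1.3766$)
$Z + \left(-2 + 3\right)^{2} a = - \frac{106}{77} + \left(-2 + 3\right)^{2} \cdot 55 = - \frac{106}{77} + 1^{2} \cdot 55 = - \frac{106}{77} + 1 \cdot 55 = - \frac{106}{77} + 55 = \frac{4129}{77}$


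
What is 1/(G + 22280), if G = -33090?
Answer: -1/10810 ≈ -9.2507e-5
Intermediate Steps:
1/(G + 22280) = 1/(-33090 + 22280) = 1/(-10810) = -1/10810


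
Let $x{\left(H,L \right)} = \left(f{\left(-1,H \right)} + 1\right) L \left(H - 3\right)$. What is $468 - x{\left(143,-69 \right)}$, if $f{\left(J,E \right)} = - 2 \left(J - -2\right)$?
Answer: $-9192$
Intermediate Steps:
$f{\left(J,E \right)} = -4 - 2 J$ ($f{\left(J,E \right)} = - 2 \left(J + 2\right) = - 2 \left(2 + J\right) = -4 - 2 J$)
$x{\left(H,L \right)} = - L \left(-3 + H\right)$ ($x{\left(H,L \right)} = \left(\left(-4 - -2\right) + 1\right) L \left(H - 3\right) = \left(\left(-4 + 2\right) + 1\right) L \left(-3 + H\right) = \left(-2 + 1\right) L \left(-3 + H\right) = - L \left(-3 + H\right)$)
$468 - x{\left(143,-69 \right)} = 468 - - 69 \left(3 - 143\right) = 468 - \left(-69\right) \left(-140\right) = 468 - 9660 = -9192$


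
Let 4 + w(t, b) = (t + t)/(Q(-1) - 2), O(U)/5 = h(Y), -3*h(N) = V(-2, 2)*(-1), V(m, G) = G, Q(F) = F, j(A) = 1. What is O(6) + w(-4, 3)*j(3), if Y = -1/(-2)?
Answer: 2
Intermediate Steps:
Y = ½ (Y = -1*(-½) = ½ ≈ 0.50000)
h(N) = ⅔ (h(N) = -2*(-1)/3 = -⅓*(-2) = ⅔)
O(U) = 10/3 (O(U) = 5*(⅔) = 10/3)
w(t, b) = -4 - 2*t/3 (w(t, b) = -4 + (t + t)/(-1 - 2) = -4 + (2*t)/(-3) = -4 + (2*t)*(-⅓) = -4 - 2*t/3)
O(6) + w(-4, 3)*j(3) = 10/3 + (-4 - ⅔*(-4))*1 = 10/3 + (-4 + 8/3)*1 = 10/3 - 4/3*1 = 10/3 - 4/3 = 2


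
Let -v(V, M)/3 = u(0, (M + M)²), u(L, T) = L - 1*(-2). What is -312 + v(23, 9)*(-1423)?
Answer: 8226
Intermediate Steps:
u(L, T) = 2 + L (u(L, T) = L + 2 = 2 + L)
v(V, M) = -6 (v(V, M) = -3*(2 + 0) = -3*2 = -6)
-312 + v(23, 9)*(-1423) = -312 - 6*(-1423) = -312 + 8538 = 8226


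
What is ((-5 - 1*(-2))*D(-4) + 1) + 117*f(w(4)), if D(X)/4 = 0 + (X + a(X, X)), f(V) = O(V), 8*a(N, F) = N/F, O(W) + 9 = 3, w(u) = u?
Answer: -1309/2 ≈ -654.50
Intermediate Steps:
O(W) = -6 (O(W) = -9 + 3 = -6)
a(N, F) = N/(8*F) (a(N, F) = (N/F)/8 = N/(8*F))
f(V) = -6
D(X) = ½ + 4*X (D(X) = 4*(0 + (X + X/(8*X))) = 4*(0 + (X + ⅛)) = 4*(0 + (⅛ + X)) = 4*(⅛ + X) = ½ + 4*X)
((-5 - 1*(-2))*D(-4) + 1) + 117*f(w(4)) = ((-5 - 1*(-2))*(½ + 4*(-4)) + 1) + 117*(-6) = ((-5 + 2)*(½ - 16) + 1) - 702 = (-3*(-31/2) + 1) - 702 = (93/2 + 1) - 702 = 95/2 - 702 = -1309/2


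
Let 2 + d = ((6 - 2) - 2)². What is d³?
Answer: 8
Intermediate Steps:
d = 2 (d = -2 + ((6 - 2) - 2)² = -2 + (4 - 2)² = -2 + 2² = -2 + 4 = 2)
d³ = 2³ = 8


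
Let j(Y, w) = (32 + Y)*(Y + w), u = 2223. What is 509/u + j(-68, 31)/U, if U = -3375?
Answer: -46043/277875 ≈ -0.16570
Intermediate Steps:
509/u + j(-68, 31)/U = 509/2223 + ((-68)**2 + 32*(-68) + 32*31 - 68*31)/(-3375) = 509*(1/2223) + (4624 - 2176 + 992 - 2108)*(-1/3375) = 509/2223 + 1332*(-1/3375) = 509/2223 - 148/375 = -46043/277875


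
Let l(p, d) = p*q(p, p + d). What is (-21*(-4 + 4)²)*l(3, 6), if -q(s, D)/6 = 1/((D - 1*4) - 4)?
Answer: 0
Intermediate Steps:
q(s, D) = -6/(-8 + D) (q(s, D) = -6/((D - 1*4) - 4) = -6/((D - 4) - 4) = -6/((-4 + D) - 4) = -6/(-8 + D))
l(p, d) = -6*p/(-8 + d + p) (l(p, d) = p*(-6/(-8 + (p + d))) = p*(-6/(-8 + (d + p))) = p*(-6/(-8 + d + p)) = -6*p/(-8 + d + p))
(-21*(-4 + 4)²)*l(3, 6) = (-21*(-4 + 4)²)*(-6*3/(-8 + 6 + 3)) = (-21*0²)*(-6*3/1) = (-21*0)*(-6*3*1) = 0*(-18) = 0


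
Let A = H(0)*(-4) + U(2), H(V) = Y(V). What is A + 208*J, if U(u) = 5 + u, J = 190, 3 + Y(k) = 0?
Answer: 39539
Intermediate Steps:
Y(k) = -3 (Y(k) = -3 + 0 = -3)
H(V) = -3
A = 19 (A = -3*(-4) + (5 + 2) = 12 + 7 = 19)
A + 208*J = 19 + 208*190 = 19 + 39520 = 39539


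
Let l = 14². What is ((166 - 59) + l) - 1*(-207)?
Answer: 510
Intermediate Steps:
l = 196
((166 - 59) + l) - 1*(-207) = ((166 - 59) + 196) - 1*(-207) = (107 + 196) + 207 = 303 + 207 = 510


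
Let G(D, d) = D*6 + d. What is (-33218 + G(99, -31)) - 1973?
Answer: -34628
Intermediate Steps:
G(D, d) = d + 6*D (G(D, d) = 6*D + d = d + 6*D)
(-33218 + G(99, -31)) - 1973 = (-33218 + (-31 + 6*99)) - 1973 = (-33218 + (-31 + 594)) - 1973 = (-33218 + 563) - 1973 = -32655 - 1973 = -34628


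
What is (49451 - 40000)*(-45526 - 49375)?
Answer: -896909351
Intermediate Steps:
(49451 - 40000)*(-45526 - 49375) = 9451*(-94901) = -896909351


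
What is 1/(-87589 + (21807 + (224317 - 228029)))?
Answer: -1/69494 ≈ -1.4390e-5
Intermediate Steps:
1/(-87589 + (21807 + (224317 - 228029))) = 1/(-87589 + (21807 - 3712)) = 1/(-87589 + 18095) = 1/(-69494) = -1/69494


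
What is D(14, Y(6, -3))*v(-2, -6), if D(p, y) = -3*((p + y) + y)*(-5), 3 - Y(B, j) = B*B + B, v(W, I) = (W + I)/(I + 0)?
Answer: -1280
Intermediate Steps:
v(W, I) = (I + W)/I
Y(B, j) = 3 - B - B² (Y(B, j) = 3 - (B*B + B) = 3 - (B² + B) = 3 - (B + B²) = 3 + (-B - B²) = 3 - B - B²)
D(p, y) = 15*p + 30*y (D(p, y) = -3*(p + 2*y)*(-5) = (-6*y - 3*p)*(-5) = 15*p + 30*y)
D(14, Y(6, -3))*v(-2, -6) = (15*14 + 30*(3 - 1*6 - 1*6²))*((-6 - 2)/(-6)) = (210 + 30*(3 - 6 - 1*36))*(-⅙*(-8)) = (210 + 30*(3 - 6 - 36))*(4/3) = (210 + 30*(-39))*(4/3) = (210 - 1170)*(4/3) = -960*4/3 = -1280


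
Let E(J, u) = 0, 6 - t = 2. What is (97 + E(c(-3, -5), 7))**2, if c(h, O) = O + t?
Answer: 9409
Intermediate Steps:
t = 4 (t = 6 - 1*2 = 6 - 2 = 4)
c(h, O) = 4 + O (c(h, O) = O + 4 = 4 + O)
(97 + E(c(-3, -5), 7))**2 = (97 + 0)**2 = 97**2 = 9409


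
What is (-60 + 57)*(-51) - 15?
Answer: 138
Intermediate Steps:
(-60 + 57)*(-51) - 15 = -3*(-51) - 15 = 153 - 15 = 138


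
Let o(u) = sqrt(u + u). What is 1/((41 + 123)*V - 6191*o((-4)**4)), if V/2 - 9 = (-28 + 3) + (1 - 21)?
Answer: 9/14851184 - 151*sqrt(2)/29702368 ≈ -6.5835e-6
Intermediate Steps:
V = -72 (V = 18 + 2*((-28 + 3) + (1 - 21)) = 18 + 2*(-25 - 20) = 18 + 2*(-45) = 18 - 90 = -72)
o(u) = sqrt(2)*sqrt(u) (o(u) = sqrt(2*u) = sqrt(2)*sqrt(u))
1/((41 + 123)*V - 6191*o((-4)**4)) = 1/((41 + 123)*(-72) - 6191*sqrt(2)*sqrt((-4)**4)) = 1/(164*(-72) - 6191*sqrt(2)*sqrt(256)) = 1/(-11808 - 6191*sqrt(2)*16) = 1/(-11808 - 99056*sqrt(2))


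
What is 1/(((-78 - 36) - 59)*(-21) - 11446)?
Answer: -1/7813 ≈ -0.00012799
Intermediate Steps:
1/(((-78 - 36) - 59)*(-21) - 11446) = 1/((-114 - 59)*(-21) - 11446) = 1/(-173*(-21) - 11446) = 1/(3633 - 11446) = 1/(-7813) = -1/7813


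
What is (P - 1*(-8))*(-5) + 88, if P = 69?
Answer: -297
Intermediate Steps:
(P - 1*(-8))*(-5) + 88 = (69 - 1*(-8))*(-5) + 88 = (69 + 8)*(-5) + 88 = 77*(-5) + 88 = -385 + 88 = -297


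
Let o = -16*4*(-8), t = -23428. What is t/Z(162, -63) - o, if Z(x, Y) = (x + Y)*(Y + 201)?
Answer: -3509186/6831 ≈ -513.71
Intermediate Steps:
Z(x, Y) = (201 + Y)*(Y + x) (Z(x, Y) = (Y + x)*(201 + Y) = (201 + Y)*(Y + x))
o = 512 (o = -64*(-8) = 512)
t/Z(162, -63) - o = -23428/((-63)**2 + 201*(-63) + 201*162 - 63*162) - 1*512 = -23428/(3969 - 12663 + 32562 - 10206) - 512 = -23428/13662 - 512 = -23428*1/13662 - 512 = -11714/6831 - 512 = -3509186/6831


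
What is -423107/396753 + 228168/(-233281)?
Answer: -189229162571/92554936593 ≈ -2.0445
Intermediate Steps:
-423107/396753 + 228168/(-233281) = -423107*1/396753 + 228168*(-1/233281) = -423107/396753 - 228168/233281 = -189229162571/92554936593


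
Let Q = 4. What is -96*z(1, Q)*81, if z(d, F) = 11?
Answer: -85536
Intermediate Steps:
-96*z(1, Q)*81 = -96*11*81 = -1056*81 = -85536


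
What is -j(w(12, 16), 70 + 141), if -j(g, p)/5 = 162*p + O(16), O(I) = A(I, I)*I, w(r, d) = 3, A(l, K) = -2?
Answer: 170750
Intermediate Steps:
O(I) = -2*I
j(g, p) = 160 - 810*p (j(g, p) = -5*(162*p - 2*16) = -5*(162*p - 32) = -5*(-32 + 162*p) = 160 - 810*p)
-j(w(12, 16), 70 + 141) = -(160 - 810*(70 + 141)) = -(160 - 810*211) = -(160 - 170910) = -1*(-170750) = 170750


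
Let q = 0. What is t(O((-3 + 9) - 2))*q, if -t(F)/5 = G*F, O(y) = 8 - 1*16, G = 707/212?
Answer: 0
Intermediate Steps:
G = 707/212 (G = 707*(1/212) = 707/212 ≈ 3.3349)
O(y) = -8 (O(y) = 8 - 16 = -8)
t(F) = -3535*F/212
t(O((-3 + 9) - 2))*q = -3535/212*(-8)*0 = (7070/53)*0 = 0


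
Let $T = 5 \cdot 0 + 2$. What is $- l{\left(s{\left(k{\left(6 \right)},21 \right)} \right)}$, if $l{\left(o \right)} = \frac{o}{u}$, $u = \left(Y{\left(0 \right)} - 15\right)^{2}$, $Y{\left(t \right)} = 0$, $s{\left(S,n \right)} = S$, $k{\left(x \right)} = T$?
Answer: $- \frac{2}{225} \approx -0.0088889$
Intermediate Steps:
$T = 2$ ($T = 0 + 2 = 2$)
$k{\left(x \right)} = 2$
$u = 225$ ($u = \left(0 - 15\right)^{2} = \left(-15\right)^{2} = 225$)
$l{\left(o \right)} = \frac{o}{225}$
$- l{\left(s{\left(k{\left(6 \right)},21 \right)} \right)} = - \frac{2}{225}$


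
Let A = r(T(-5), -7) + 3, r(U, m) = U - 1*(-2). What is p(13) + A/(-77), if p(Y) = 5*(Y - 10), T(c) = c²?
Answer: 1125/77 ≈ 14.610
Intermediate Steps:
r(U, m) = 2 + U (r(U, m) = U + 2 = 2 + U)
A = 30 (A = (2 + (-5)²) + 3 = (2 + 25) + 3 = 27 + 3 = 30)
p(Y) = -50 + 5*Y (p(Y) = 5*(-10 + Y) = -50 + 5*Y)
p(13) + A/(-77) = (-50 + 5*13) + 30/(-77) = (-50 + 65) - 1/77*30 = 15 - 30/77 = 1125/77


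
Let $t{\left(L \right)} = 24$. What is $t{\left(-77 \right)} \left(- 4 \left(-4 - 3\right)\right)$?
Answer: $672$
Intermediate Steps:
$t{\left(-77 \right)} \left(- 4 \left(-4 - 3\right)\right) = 24 \left(- 4 \left(-4 - 3\right)\right) = 24 \left(\left(-4\right) \left(-7\right)\right) = 24 \cdot 28 = 672$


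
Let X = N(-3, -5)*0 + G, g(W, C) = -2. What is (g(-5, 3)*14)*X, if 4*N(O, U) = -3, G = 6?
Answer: -168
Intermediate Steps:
N(O, U) = -¾ (N(O, U) = (¼)*(-3) = -¾)
X = 6 (X = -¾*0 + 6 = 0 + 6 = 6)
(g(-5, 3)*14)*X = -2*14*6 = -28*6 = -168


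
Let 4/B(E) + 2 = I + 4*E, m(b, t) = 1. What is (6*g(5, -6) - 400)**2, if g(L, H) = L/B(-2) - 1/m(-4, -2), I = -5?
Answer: 1075369/4 ≈ 2.6884e+5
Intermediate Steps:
B(E) = 4/(-7 + 4*E) (B(E) = 4/(-2 + (-5 + 4*E)) = 4/(-7 + 4*E))
g(L, H) = -1 - 15*L/4 (g(L, H) = L/((4/(-7 + 4*(-2)))) - 1/1 = L/((4/(-7 - 8))) - 1*1 = L/((4/(-15))) - 1 = L/((4*(-1/15))) - 1 = L/(-4/15) - 1 = L*(-15/4) - 1 = -15*L/4 - 1 = -1 - 15*L/4)
(6*g(5, -6) - 400)**2 = (6*(-1 - 15/4*5) - 400)**2 = (6*(-1 - 75/4) - 400)**2 = (6*(-79/4) - 400)**2 = (-237/2 - 400)**2 = (-1037/2)**2 = 1075369/4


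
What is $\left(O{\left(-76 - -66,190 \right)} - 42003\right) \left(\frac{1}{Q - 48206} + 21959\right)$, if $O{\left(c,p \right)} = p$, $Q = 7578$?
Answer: $- \frac{37303478445063}{40628} \approx -9.1817 \cdot 10^{8}$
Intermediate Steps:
$\left(O{\left(-76 - -66,190 \right)} - 42003\right) \left(\frac{1}{Q - 48206} + 21959\right) = \left(190 - 42003\right) \left(\frac{1}{7578 - 48206} + 21959\right) = - 41813 \left(\frac{1}{-40628} + 21959\right) = - 41813 \left(- \frac{1}{40628} + 21959\right) = \left(-41813\right) \frac{892150251}{40628} = - \frac{37303478445063}{40628}$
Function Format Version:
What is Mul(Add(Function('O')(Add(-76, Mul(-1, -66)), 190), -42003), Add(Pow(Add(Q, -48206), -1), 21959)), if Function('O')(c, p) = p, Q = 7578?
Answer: Rational(-37303478445063, 40628) ≈ -9.1817e+8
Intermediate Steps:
Mul(Add(Function('O')(Add(-76, Mul(-1, -66)), 190), -42003), Add(Pow(Add(Q, -48206), -1), 21959)) = Mul(Add(190, -42003), Add(Pow(Add(7578, -48206), -1), 21959)) = Mul(-41813, Add(Pow(-40628, -1), 21959)) = Mul(-41813, Add(Rational(-1, 40628), 21959)) = Mul(-41813, Rational(892150251, 40628)) = Rational(-37303478445063, 40628)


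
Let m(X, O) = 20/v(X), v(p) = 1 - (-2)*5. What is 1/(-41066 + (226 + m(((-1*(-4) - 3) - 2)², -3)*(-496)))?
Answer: -11/459160 ≈ -2.3957e-5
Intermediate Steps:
v(p) = 11 (v(p) = 1 - 1*(-10) = 1 + 10 = 11)
m(X, O) = 20/11
1/(-41066 + (226 + m(((-1*(-4) - 3) - 2)², -3)*(-496))) = 1/(-41066 + (226 + (20/11)*(-496))) = 1/(-41066 + (226 - 9920/11)) = 1/(-41066 - 7434/11) = 1/(-459160/11) = -11/459160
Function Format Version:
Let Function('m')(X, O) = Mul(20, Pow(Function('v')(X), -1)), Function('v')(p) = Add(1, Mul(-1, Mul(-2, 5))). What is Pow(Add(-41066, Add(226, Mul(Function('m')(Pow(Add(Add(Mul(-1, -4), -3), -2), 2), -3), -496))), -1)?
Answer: Rational(-11, 459160) ≈ -2.3957e-5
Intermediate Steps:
Function('v')(p) = 11 (Function('v')(p) = Add(1, Mul(-1, -10)) = Add(1, 10) = 11)
Function('m')(X, O) = Rational(20, 11) (Function('m')(X, O) = Mul(20, Pow(11, -1)) = Mul(20, Rational(1, 11)) = Rational(20, 11))
Pow(Add(-41066, Add(226, Mul(Function('m')(Pow(Add(Add(Mul(-1, -4), -3), -2), 2), -3), -496))), -1) = Pow(Add(-41066, Add(226, Mul(Rational(20, 11), -496))), -1) = Pow(Add(-41066, Add(226, Rational(-9920, 11))), -1) = Pow(Add(-41066, Rational(-7434, 11)), -1) = Pow(Rational(-459160, 11), -1) = Rational(-11, 459160)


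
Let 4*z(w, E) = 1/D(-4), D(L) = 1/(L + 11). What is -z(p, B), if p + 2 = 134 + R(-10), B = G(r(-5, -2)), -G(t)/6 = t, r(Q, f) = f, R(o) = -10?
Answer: -7/4 ≈ -1.7500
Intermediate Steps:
G(t) = -6*t
B = 12 (B = -6*(-2) = 12)
D(L) = 1/(11 + L)
p = 122 (p = -2 + (134 - 10) = -2 + 124 = 122)
z(w, E) = 7/4 (z(w, E) = 1/(4*(1/(11 - 4))) = 1/(4*(1/7)) = 1/(4*(⅐)) = (¼)*7 = 7/4)
-z(p, B) = -1*7/4 = -7/4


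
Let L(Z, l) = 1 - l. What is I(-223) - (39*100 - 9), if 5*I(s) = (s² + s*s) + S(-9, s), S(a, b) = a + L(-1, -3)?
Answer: 79998/5 ≈ 16000.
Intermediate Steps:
S(a, b) = 4 + a (S(a, b) = a + (1 - 1*(-3)) = a + (1 + 3) = a + 4 = 4 + a)
I(s) = -1 + 2*s²/5 (I(s) = ((s² + s*s) + (4 - 9))/5 = ((s² + s²) - 5)/5 = (2*s² - 5)/5 = (-5 + 2*s²)/5 = -1 + 2*s²/5)
I(-223) - (39*100 - 9) = (-1 + (⅖)*(-223)²) - (39*100 - 9) = (-1 + (⅖)*49729) - (3900 - 9) = (-1 + 99458/5) - 1*3891 = 99453/5 - 3891 = 79998/5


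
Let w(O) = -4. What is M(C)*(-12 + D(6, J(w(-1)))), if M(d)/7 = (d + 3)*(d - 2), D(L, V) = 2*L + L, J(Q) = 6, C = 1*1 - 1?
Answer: -252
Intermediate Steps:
C = 0 (C = 1 - 1 = 0)
D(L, V) = 3*L
M(d) = 7*(-2 + d)*(3 + d) (M(d) = 7*((d + 3)*(d - 2)) = 7*((3 + d)*(-2 + d)) = 7*((-2 + d)*(3 + d)) = 7*(-2 + d)*(3 + d))
M(C)*(-12 + D(6, J(w(-1)))) = (-42 + 7*0 + 7*0**2)*(-12 + 3*6) = (-42 + 0 + 7*0)*(-12 + 18) = (-42 + 0 + 0)*6 = -42*6 = -252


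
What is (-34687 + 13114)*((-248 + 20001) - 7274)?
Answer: -269209467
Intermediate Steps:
(-34687 + 13114)*((-248 + 20001) - 7274) = -21573*(19753 - 7274) = -21573*12479 = -269209467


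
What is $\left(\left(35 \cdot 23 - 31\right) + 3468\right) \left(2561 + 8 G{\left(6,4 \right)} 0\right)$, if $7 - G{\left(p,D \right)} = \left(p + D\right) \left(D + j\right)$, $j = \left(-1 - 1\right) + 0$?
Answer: $10863762$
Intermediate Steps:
$j = -2$ ($j = -2 + 0 = -2$)
$G{\left(p,D \right)} = 7 - \left(-2 + D\right) \left(D + p\right)$ ($G{\left(p,D \right)} = 7 - \left(p + D\right) \left(D - 2\right) = 7 - \left(D + p\right) \left(-2 + D\right) = 7 - \left(-2 + D\right) \left(D + p\right)$)
$\left(\left(35 \cdot 23 - 31\right) + 3468\right) \left(2561 + 8 G{\left(6,4 \right)} 0\right) = \left(\left(35 \cdot 23 - 31\right) + 3468\right) \left(2561 + 8 \left(7 - 4^{2} + 2 \cdot 4 + 2 \cdot 6 - 4 \cdot 6\right) 0\right) = \left(\left(805 - 31\right) + 3468\right) \left(2561 + 8 \left(7 - 16 + 8 + 12 - 24\right) 0\right) = \left(774 + 3468\right) \left(2561 + 8 \left(7 - 16 + 8 + 12 - 24\right) 0\right) = 4242 \left(2561 + 8 \left(-13\right) 0\right) = 4242 \left(2561 - 0\right) = 4242 \left(2561 + 0\right) = 4242 \cdot 2561 = 10863762$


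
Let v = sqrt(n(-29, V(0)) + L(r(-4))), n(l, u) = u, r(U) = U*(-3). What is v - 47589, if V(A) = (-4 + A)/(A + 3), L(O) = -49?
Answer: -47589 + I*sqrt(453)/3 ≈ -47589.0 + 7.0946*I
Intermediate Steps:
r(U) = -3*U
V(A) = (-4 + A)/(3 + A)
v = I*sqrt(453)/3 (v = sqrt((-4 + 0)/(3 + 0) - 49) = sqrt(-4/3 - 49) = sqrt(-151/3) = I*sqrt(453)/3 ≈ 7.0946*I)
v - 47589 = I*sqrt(453)/3 - 47589 = -47589 + I*sqrt(453)/3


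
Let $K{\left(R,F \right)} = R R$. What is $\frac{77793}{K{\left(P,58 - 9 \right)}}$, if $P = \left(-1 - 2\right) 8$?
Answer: $\frac{25931}{192} \approx 135.06$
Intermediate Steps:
$P = -24$ ($P = \left(-3\right) 8 = -24$)
$K{\left(R,F \right)} = R^{2}$
$\frac{77793}{K{\left(P,58 - 9 \right)}} = \frac{77793}{\left(-24\right)^{2}} = \frac{77793}{576} = 77793 \cdot \frac{1}{576} = \frac{25931}{192}$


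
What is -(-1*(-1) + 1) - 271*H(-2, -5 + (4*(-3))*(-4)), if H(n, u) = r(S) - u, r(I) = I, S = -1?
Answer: 11922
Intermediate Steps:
H(n, u) = -1 - u
-(-1*(-1) + 1) - 271*H(-2, -5 + (4*(-3))*(-4)) = -(-1*(-1) + 1) - 271*(-1 - (-5 + (4*(-3))*(-4))) = -(1 + 1) - 271*(-1 - (-5 - 12*(-4))) = -1*2 - 271*(-1 - (-5 + 48)) = -2 - 271*(-1 - 1*43) = -2 - 271*(-1 - 43) = -2 - 271*(-44) = -2 + 11924 = 11922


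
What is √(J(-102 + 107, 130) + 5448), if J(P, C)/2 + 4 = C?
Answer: 10*√57 ≈ 75.498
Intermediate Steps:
J(P, C) = -8 + 2*C
√(J(-102 + 107, 130) + 5448) = √((-8 + 2*130) + 5448) = √((-8 + 260) + 5448) = √(252 + 5448) = √5700 = 10*√57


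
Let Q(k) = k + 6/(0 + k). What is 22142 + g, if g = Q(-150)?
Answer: 549799/25 ≈ 21992.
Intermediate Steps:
Q(k) = k + 6/k
g = -3751/25 (g = -150 + 6/(-150) = -150 + 6*(-1/150) = -150 - 1/25 = -3751/25 ≈ -150.04)
22142 + g = 22142 - 3751/25 = 549799/25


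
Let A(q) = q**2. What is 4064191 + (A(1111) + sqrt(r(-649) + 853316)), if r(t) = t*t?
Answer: 5298512 + 3*sqrt(141613) ≈ 5.2996e+6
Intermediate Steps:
r(t) = t**2
4064191 + (A(1111) + sqrt(r(-649) + 853316)) = 4064191 + (1111**2 + sqrt((-649)**2 + 853316)) = 4064191 + (1234321 + sqrt(421201 + 853316)) = 4064191 + (1234321 + sqrt(1274517)) = 4064191 + (1234321 + 3*sqrt(141613)) = 5298512 + 3*sqrt(141613)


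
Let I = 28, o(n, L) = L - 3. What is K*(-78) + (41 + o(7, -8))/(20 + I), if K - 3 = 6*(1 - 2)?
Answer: 1877/8 ≈ 234.63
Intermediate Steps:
o(n, L) = -3 + L
K = -3 (K = 3 + 6*(1 - 2) = 3 + 6*(-1) = 3 - 6 = -3)
K*(-78) + (41 + o(7, -8))/(20 + I) = -3*(-78) + (41 + (-3 - 8))/(20 + 28) = 234 + (41 - 11)/48 = 234 + 30*(1/48) = 234 + 5/8 = 1877/8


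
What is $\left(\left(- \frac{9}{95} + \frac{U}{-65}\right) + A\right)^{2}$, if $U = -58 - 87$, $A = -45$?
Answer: $\frac{2802325969}{1525225} \approx 1837.3$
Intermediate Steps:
$U = -145$ ($U = -58 - 87 = -145$)
$\left(\left(- \frac{9}{95} + \frac{U}{-65}\right) + A\right)^{2} = \left(\left(- \frac{9}{95} - \frac{145}{-65}\right) - 45\right)^{2} = \left(\left(\left(-9\right) \frac{1}{95} - - \frac{29}{13}\right) - 45\right)^{2} = \left(\left(- \frac{9}{95} + \frac{29}{13}\right) - 45\right)^{2} = \left(\frac{2638}{1235} - 45\right)^{2} = \left(- \frac{52937}{1235}\right)^{2} = \frac{2802325969}{1525225}$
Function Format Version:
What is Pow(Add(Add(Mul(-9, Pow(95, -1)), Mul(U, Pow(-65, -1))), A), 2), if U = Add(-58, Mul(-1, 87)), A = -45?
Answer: Rational(2802325969, 1525225) ≈ 1837.3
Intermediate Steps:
U = -145 (U = Add(-58, -87) = -145)
Pow(Add(Add(Mul(-9, Pow(95, -1)), Mul(U, Pow(-65, -1))), A), 2) = Pow(Add(Add(Mul(-9, Pow(95, -1)), Mul(-145, Pow(-65, -1))), -45), 2) = Pow(Add(Add(Mul(-9, Rational(1, 95)), Mul(-145, Rational(-1, 65))), -45), 2) = Pow(Add(Add(Rational(-9, 95), Rational(29, 13)), -45), 2) = Pow(Add(Rational(2638, 1235), -45), 2) = Pow(Rational(-52937, 1235), 2) = Rational(2802325969, 1525225)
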